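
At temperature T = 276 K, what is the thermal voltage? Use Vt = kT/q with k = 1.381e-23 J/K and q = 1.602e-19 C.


Step 1: kT = 1.381e-23 * 276 = 3.81156e-21 J
Step 2: Vt = kT/q = 3.81156e-21 / 1.602e-19
Step 3: Vt = 0.02379 V

0.02379


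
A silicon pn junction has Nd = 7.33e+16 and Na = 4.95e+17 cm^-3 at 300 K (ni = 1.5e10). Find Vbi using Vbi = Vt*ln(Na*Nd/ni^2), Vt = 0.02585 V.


Step 1: Compute Na*Nd/ni^2 = 4.95e+17 * 7.33e+16 / (1.5e10)^2 = 1.6126e+14
Step 2: ln(1.6126e+14) = 32.7140
Step 3: Vbi = 0.02585 * 32.7140 = 0.846 V

0.846


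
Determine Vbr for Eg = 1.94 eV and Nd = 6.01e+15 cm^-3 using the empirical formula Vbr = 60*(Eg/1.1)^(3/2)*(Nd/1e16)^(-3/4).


Step 1: Eg/1.1 = 1.94/1.1 = 1.763636
Step 2: (Eg/1.1)^1.5 = 1.763636^1.5 = 2.342143
Step 3: (Nd/1e16)^(-0.75) = (0.601)^(-0.75) = 1.465022
Step 4: Vbr = 60 * 2.342143 * 1.465022 = 205.9 V

205.9


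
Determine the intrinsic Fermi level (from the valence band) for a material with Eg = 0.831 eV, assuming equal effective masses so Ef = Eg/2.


Step 1: For an intrinsic semiconductor, the Fermi level sits at midgap.
Step 2: Ef = Eg / 2 = 0.831 / 2 = 0.4155 eV

0.4155


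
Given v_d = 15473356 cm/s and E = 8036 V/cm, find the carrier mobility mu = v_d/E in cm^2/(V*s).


Step 1: mu = v_d / E
Step 2: mu = 15473356 / 8036
Step 3: mu = 1925.5 cm^2/(V*s)

1925.5


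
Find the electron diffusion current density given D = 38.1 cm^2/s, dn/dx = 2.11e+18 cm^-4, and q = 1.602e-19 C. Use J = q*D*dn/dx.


Step 1: J = q * D * (dn/dx)
Step 2: J = 1.602e-19 * 38.1 * 2.11e+18
Step 3: J = 1.29e+01 A/cm^2

1.29e+01


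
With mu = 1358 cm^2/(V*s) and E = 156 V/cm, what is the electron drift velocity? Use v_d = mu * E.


Step 1: v_d = mu * E
Step 2: v_d = 1358 * 156 = 211848
Step 3: v_d = 2.12e+05 cm/s

2.12e+05


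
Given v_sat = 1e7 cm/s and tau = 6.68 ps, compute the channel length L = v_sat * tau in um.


Step 1: tau in seconds = 6.68 ps * 1e-12 = 6.6800e-12 s
Step 2: L = v_sat * tau = 1e7 * 6.6800e-12 = 6.6800e-05 cm
Step 3: L in um = 6.6800e-05 * 1e4 = 0.668 um

0.668


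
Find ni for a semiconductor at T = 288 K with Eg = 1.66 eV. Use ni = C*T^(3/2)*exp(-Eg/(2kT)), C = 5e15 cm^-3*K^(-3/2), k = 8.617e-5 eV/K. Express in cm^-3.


Step 1: Compute kT = 8.617e-5 * 288 = 0.02481696 eV
Step 2: Exponent = -Eg/(2kT) = -1.66/(2*0.02481696) = -33.44487
Step 3: T^(3/2) = 288^1.5 = 4887.52
Step 4: ni = 5e15 * 4887.52 * exp(-33.44487) = 7.30e+04 cm^-3

7.30e+04


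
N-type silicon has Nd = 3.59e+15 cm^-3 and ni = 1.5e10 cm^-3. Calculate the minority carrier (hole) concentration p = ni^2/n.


Step 1: Since Nd >> ni, n ≈ Nd = 3.59e+15 cm^-3
Step 2: p = ni^2 / n = (1.5e10)^2 / 3.59e+15
Step 3: p = 2.25e20 / 3.59e+15 = 6.27e+04 cm^-3

6.27e+04


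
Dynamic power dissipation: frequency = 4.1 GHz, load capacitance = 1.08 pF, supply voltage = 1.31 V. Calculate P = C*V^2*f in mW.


Step 1: V^2 = 1.31^2 = 1.7161 V^2
Step 2: P = C*V^2*f = 1.08e-12 F * 1.7161 * 4.1e9 Hz
Step 3: P = 7.5988908e-03 W
Step 4: P = 7.599 mW

7.599


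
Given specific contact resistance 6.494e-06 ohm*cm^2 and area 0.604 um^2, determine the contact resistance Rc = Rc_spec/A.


Step 1: Convert area to cm^2: 0.604 um^2 = 6.0400e-09 cm^2
Step 2: Rc = Rc_spec / A = 6.494e-06 / 6.0400e-09
Step 3: Rc = 1.08e+03 ohms

1.08e+03


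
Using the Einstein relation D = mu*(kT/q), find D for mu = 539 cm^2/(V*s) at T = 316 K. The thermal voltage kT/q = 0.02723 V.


Step 1: D = mu * (kT/q)
Step 2: D = 539 * 0.02723
Step 3: D = 14.68 cm^2/s

14.68


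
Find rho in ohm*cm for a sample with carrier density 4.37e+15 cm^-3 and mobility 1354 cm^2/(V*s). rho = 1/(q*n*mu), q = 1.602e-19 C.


Step 1: sigma = q * n * mu = 1.602e-19 * 4.37e+15 * 1354 = 9.47900e-01 S/cm
Step 2: rho = 1 / sigma = 1 / 9.47900e-01 = 1.055 ohm*cm

1.055


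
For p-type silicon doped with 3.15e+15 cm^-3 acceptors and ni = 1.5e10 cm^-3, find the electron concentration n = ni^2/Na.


Step 1: Majority hole concentration p ≈ Na = 3.15e+15 cm^-3
Step 2: n = ni^2 / Na = (1.5e10)^2 / 3.15e+15
Step 3: n = 7.14e+04 cm^-3

7.14e+04


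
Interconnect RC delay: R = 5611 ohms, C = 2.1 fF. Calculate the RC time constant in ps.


Step 1: tau = R * C
Step 2: tau = 5611 * 2.1 fF = 5611 * 2.1e-15 F
Step 3: tau = 1.17831e-11 s = 11.7831 ps

11.7831


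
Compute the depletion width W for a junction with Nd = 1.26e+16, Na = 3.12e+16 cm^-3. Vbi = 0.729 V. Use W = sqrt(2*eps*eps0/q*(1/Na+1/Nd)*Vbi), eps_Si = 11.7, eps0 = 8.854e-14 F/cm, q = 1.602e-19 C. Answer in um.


Step 1: 1/Na + 1/Nd = 1/3.12e+16 + 1/1.26e+16 = 1.11416e-16
Step 2: 2*eps*eps0/q = 2*11.7*8.854e-14/1.602e-19 = 1.293281e+07
Step 3: W^2 = 1.293281e+07 * 1.11416e-16 * 0.729 = 1.05043e-09
Step 4: W = sqrt(1.05043e-09) = 3.241e-05 cm = 0.3241 um

0.3241


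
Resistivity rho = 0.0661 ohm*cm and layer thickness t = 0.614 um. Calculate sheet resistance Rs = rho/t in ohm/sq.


Step 1: Convert thickness to cm: t = 0.614 um = 6.1400e-05 cm
Step 2: Rs = rho / t = 0.0661 / 6.1400e-05
Step 3: Rs = 1076.5 ohm/sq

1076.5


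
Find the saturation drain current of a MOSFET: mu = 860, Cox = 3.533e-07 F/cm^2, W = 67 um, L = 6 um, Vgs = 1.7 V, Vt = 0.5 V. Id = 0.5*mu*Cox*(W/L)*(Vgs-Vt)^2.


Step 1: Overdrive voltage Vov = Vgs - Vt = 1.7 - 0.5 = 1.2 V
Step 2: W/L = 67/6 = 11.1667
Step 3: Id = 0.5 * 860 * 3.533e-07 * 11.1667 * 1.2^2
Step 4: Id = 2.44e-03 A

2.44e-03


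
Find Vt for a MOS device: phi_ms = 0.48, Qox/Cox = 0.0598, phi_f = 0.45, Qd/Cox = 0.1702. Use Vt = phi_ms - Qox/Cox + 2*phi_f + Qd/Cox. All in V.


Step 1: Vt = phi_ms - Qox/Cox + 2*phi_f + Qd/Cox
Step 2: Vt = 0.48 - 0.0598 + 2*0.45 + 0.1702
Step 3: Vt = 0.48 - 0.0598 + 0.9 + 0.1702
Step 4: Vt = 1.4904 V

1.4904


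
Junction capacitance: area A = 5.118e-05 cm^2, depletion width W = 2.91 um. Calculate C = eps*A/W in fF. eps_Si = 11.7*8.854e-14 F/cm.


Step 1: eps_Si = 11.7 * 8.854e-14 = 1.035918e-12 F/cm
Step 2: W in cm = 2.91 * 1e-4 = 2.91e-04 cm
Step 3: C = 1.035918e-12 * 5.118e-05 / 2.91e-04 = 1.821934e-13 F
Step 4: C = 182.19 fF

182.19


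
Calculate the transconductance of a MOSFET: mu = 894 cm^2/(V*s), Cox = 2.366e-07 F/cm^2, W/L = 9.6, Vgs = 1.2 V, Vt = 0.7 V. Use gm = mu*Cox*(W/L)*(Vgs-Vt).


Step 1: Vov = Vgs - Vt = 1.2 - 0.7 = 0.5 V
Step 2: gm = mu * Cox * (W/L) * Vov
Step 3: gm = 894 * 2.366e-07 * 9.6 * 0.5 = 1.02e-03 S

1.02e-03


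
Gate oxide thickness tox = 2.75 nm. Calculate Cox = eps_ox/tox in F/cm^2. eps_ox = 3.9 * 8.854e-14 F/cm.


Step 1: eps_ox = 3.9 * 8.854e-14 = 3.45306e-13 F/cm
Step 2: tox in cm = 2.75 nm * 1e-7 = 2.7500e-07 cm
Step 3: Cox = 3.45306e-13 / 2.7500e-07 = 1.26e-06 F/cm^2

1.26e-06


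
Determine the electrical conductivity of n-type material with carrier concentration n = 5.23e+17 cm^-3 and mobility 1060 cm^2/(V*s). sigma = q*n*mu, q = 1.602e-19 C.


Step 1: sigma = q * n * mu
Step 2: sigma = 1.602e-19 * 5.23e+17 * 1060
Step 3: sigma = 8.881e+01 S/cm

8.881e+01


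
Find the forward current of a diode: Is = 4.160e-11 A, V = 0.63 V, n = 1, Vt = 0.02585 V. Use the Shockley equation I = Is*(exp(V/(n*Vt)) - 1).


Step 1: V/(n*Vt) = 0.63/(1*0.02585) = 24.3714
Step 2: exp(24.3714) = 3.8403e+10
Step 3: I = 4.160e-11 * (3.8403e+10 - 1) = 1.60e+00 A

1.60e+00


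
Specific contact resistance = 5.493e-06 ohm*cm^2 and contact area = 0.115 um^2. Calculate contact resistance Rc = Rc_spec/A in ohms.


Step 1: Convert area to cm^2: 0.115 um^2 = 1.1500e-09 cm^2
Step 2: Rc = Rc_spec / A = 5.493e-06 / 1.1500e-09
Step 3: Rc = 4.78e+03 ohms

4.78e+03


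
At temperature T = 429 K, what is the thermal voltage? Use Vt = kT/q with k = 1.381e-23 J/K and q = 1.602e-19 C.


Step 1: kT = 1.381e-23 * 429 = 5.92449e-21 J
Step 2: Vt = kT/q = 5.92449e-21 / 1.602e-19
Step 3: Vt = 0.03698 V

0.03698


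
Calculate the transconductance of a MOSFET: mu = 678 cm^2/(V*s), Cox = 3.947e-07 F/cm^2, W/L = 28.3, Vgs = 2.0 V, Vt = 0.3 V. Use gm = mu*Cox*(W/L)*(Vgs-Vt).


Step 1: Vov = Vgs - Vt = 2.0 - 0.3 = 1.7 V
Step 2: gm = mu * Cox * (W/L) * Vov
Step 3: gm = 678 * 3.947e-07 * 28.3 * 1.7 = 1.29e-02 S

1.29e-02


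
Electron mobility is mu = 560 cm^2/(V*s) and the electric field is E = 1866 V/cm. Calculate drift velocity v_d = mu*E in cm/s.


Step 1: v_d = mu * E
Step 2: v_d = 560 * 1866 = 1044960
Step 3: v_d = 1.04e+06 cm/s

1.04e+06


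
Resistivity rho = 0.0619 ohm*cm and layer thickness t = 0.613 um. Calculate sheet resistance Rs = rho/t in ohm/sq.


Step 1: Convert thickness to cm: t = 0.613 um = 6.1300e-05 cm
Step 2: Rs = rho / t = 0.0619 / 6.1300e-05
Step 3: Rs = 1009.8 ohm/sq

1009.8


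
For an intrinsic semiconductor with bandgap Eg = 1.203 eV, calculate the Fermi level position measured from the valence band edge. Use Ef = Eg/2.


Step 1: For an intrinsic semiconductor, the Fermi level sits at midgap.
Step 2: Ef = Eg / 2 = 1.203 / 2 = 0.6015 eV

0.6015


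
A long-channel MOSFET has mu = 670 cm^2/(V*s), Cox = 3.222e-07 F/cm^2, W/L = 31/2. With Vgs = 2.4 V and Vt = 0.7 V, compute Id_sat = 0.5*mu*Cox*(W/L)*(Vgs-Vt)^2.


Step 1: Overdrive voltage Vov = Vgs - Vt = 2.4 - 0.7 = 1.7 V
Step 2: W/L = 31/2 = 15.5
Step 3: Id = 0.5 * 670 * 3.222e-07 * 15.5 * 1.7^2
Step 4: Id = 4.84e-03 A

4.84e-03


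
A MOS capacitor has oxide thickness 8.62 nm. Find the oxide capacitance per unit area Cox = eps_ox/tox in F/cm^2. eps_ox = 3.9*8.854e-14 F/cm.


Step 1: eps_ox = 3.9 * 8.854e-14 = 3.45306e-13 F/cm
Step 2: tox in cm = 8.62 nm * 1e-7 = 8.6200e-07 cm
Step 3: Cox = 3.45306e-13 / 8.6200e-07 = 4.01e-07 F/cm^2

4.01e-07


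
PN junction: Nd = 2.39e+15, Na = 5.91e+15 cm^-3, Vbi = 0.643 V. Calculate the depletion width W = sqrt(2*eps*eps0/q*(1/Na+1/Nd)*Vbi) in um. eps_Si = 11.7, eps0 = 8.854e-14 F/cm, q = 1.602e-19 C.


Step 1: 1/Na + 1/Nd = 1/5.91e+15 + 1/2.39e+15 = 5.87615e-16
Step 2: 2*eps*eps0/q = 2*11.7*8.854e-14/1.602e-19 = 1.293281e+07
Step 3: W^2 = 1.293281e+07 * 5.87615e-16 * 0.643 = 4.88649e-09
Step 4: W = sqrt(4.88649e-09) = 6.990e-05 cm = 0.699 um

0.699


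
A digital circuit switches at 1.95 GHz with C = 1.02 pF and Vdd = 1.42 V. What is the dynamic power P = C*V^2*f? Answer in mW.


Step 1: V^2 = 1.42^2 = 2.0164 V^2
Step 2: P = C*V^2*f = 1.02e-12 F * 2.0164 * 1.95e9 Hz
Step 3: P = 4.0106196e-03 W
Step 4: P = 4.011 mW

4.011


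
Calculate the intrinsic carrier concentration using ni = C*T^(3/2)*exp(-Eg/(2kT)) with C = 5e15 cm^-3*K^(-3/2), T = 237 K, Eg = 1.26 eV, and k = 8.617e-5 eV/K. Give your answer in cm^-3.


Step 1: Compute kT = 8.617e-5 * 237 = 0.02042229 eV
Step 2: Exponent = -Eg/(2kT) = -1.26/(2*0.02042229) = -30.84865
Step 3: T^(3/2) = 237^1.5 = 3648.57
Step 4: ni = 5e15 * 3648.57 * exp(-30.84865) = 7.31e+05 cm^-3

7.31e+05


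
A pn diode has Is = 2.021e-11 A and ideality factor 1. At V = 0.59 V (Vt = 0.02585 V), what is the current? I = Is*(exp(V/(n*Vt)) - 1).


Step 1: V/(n*Vt) = 0.59/(1*0.02585) = 22.8240
Step 2: exp(22.8240) = 8.1722e+09
Step 3: I = 2.021e-11 * (8.1722e+09 - 1) = 1.65e-01 A

1.65e-01


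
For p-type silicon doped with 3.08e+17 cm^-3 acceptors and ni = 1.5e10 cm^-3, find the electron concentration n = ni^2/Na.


Step 1: Majority hole concentration p ≈ Na = 3.08e+17 cm^-3
Step 2: n = ni^2 / Na = (1.5e10)^2 / 3.08e+17
Step 3: n = 7.31e+02 cm^-3

7.31e+02


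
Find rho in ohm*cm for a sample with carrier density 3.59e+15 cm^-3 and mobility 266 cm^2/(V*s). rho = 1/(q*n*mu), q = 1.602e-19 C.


Step 1: sigma = q * n * mu = 1.602e-19 * 3.59e+15 * 266 = 1.52981e-01 S/cm
Step 2: rho = 1 / sigma = 1 / 1.52981e-01 = 6.537 ohm*cm

6.537


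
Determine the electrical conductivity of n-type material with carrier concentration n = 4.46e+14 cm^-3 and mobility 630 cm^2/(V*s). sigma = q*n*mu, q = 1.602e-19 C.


Step 1: sigma = q * n * mu
Step 2: sigma = 1.602e-19 * 4.46e+14 * 630
Step 3: sigma = 4.501e-02 S/cm

4.501e-02


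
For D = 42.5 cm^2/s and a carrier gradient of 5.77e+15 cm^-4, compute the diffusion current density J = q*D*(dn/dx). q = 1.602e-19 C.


Step 1: J = q * D * (dn/dx)
Step 2: J = 1.602e-19 * 42.5 * 5.77e+15
Step 3: J = 3.93e-02 A/cm^2

3.93e-02


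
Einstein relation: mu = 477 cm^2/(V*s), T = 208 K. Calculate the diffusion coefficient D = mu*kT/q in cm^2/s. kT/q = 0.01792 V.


Step 1: D = mu * (kT/q)
Step 2: D = 477 * 0.01792
Step 3: D = 8.55 cm^2/s

8.55


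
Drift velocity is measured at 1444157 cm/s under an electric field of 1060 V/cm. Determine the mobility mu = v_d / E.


Step 1: mu = v_d / E
Step 2: mu = 1444157 / 1060
Step 3: mu = 1362.41 cm^2/(V*s)

1362.41


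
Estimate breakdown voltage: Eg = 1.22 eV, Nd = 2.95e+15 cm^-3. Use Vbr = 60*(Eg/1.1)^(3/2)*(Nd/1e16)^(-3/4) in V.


Step 1: Eg/1.1 = 1.22/1.1 = 1.109091
Step 2: (Eg/1.1)^1.5 = 1.109091^1.5 = 1.168021
Step 3: (Nd/1e16)^(-0.75) = (0.295)^(-0.75) = 2.498236
Step 4: Vbr = 60 * 1.168021 * 2.498236 = 175.1 V

175.1


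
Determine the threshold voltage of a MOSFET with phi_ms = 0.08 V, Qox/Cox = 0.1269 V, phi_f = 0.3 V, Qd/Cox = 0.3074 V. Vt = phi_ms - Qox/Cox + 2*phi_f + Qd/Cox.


Step 1: Vt = phi_ms - Qox/Cox + 2*phi_f + Qd/Cox
Step 2: Vt = 0.08 - 0.1269 + 2*0.3 + 0.3074
Step 3: Vt = 0.08 - 0.1269 + 0.6 + 0.3074
Step 4: Vt = 0.8605 V

0.8605


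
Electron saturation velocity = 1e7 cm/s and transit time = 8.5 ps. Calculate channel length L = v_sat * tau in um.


Step 1: tau in seconds = 8.5 ps * 1e-12 = 8.5000e-12 s
Step 2: L = v_sat * tau = 1e7 * 8.5000e-12 = 8.5000e-05 cm
Step 3: L in um = 8.5000e-05 * 1e4 = 0.85 um

0.85


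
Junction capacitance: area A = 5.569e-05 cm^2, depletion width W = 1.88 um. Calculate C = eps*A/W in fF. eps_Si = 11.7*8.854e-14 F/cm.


Step 1: eps_Si = 11.7 * 8.854e-14 = 1.035918e-12 F/cm
Step 2: W in cm = 1.88 * 1e-4 = 1.88e-04 cm
Step 3: C = 1.035918e-12 * 5.569e-05 / 1.88e-04 = 3.068632e-13 F
Step 4: C = 306.86 fF

306.86


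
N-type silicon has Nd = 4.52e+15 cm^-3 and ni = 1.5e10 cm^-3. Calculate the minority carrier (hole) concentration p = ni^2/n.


Step 1: Since Nd >> ni, n ≈ Nd = 4.52e+15 cm^-3
Step 2: p = ni^2 / n = (1.5e10)^2 / 4.52e+15
Step 3: p = 2.25e20 / 4.52e+15 = 4.98e+04 cm^-3

4.98e+04


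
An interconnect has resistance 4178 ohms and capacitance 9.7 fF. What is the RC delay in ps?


Step 1: tau = R * C
Step 2: tau = 4178 * 9.7 fF = 4178 * 9.7e-15 F
Step 3: tau = 4.05266e-11 s = 40.5266 ps

40.5266


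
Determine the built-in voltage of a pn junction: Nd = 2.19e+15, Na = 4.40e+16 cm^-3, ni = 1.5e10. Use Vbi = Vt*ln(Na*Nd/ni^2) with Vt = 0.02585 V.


Step 1: Compute Na*Nd/ni^2 = 4.40e+16 * 2.19e+15 / (1.5e10)^2 = 4.2827e+11
Step 2: ln(4.2827e+11) = 26.7830
Step 3: Vbi = 0.02585 * 26.7830 = 0.692 V

0.692


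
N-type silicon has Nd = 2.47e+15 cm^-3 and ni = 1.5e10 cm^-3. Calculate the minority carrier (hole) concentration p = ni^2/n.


Step 1: Since Nd >> ni, n ≈ Nd = 2.47e+15 cm^-3
Step 2: p = ni^2 / n = (1.5e10)^2 / 2.47e+15
Step 3: p = 2.25e20 / 2.47e+15 = 9.11e+04 cm^-3

9.11e+04


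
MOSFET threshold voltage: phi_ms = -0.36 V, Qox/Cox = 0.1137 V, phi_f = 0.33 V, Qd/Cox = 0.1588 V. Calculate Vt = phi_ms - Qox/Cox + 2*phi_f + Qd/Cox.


Step 1: Vt = phi_ms - Qox/Cox + 2*phi_f + Qd/Cox
Step 2: Vt = -0.36 - 0.1137 + 2*0.33 + 0.1588
Step 3: Vt = -0.36 - 0.1137 + 0.66 + 0.1588
Step 4: Vt = 0.3451 V

0.3451


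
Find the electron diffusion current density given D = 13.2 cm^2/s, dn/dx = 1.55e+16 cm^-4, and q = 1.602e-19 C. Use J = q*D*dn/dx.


Step 1: J = q * D * (dn/dx)
Step 2: J = 1.602e-19 * 13.2 * 1.55e+16
Step 3: J = 3.28e-02 A/cm^2

3.28e-02


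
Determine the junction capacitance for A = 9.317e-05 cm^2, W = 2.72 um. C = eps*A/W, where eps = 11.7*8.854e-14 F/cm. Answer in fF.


Step 1: eps_Si = 11.7 * 8.854e-14 = 1.035918e-12 F/cm
Step 2: W in cm = 2.72 * 1e-4 = 2.72e-04 cm
Step 3: C = 1.035918e-12 * 9.317e-05 / 2.72e-04 = 3.548400e-13 F
Step 4: C = 354.84 fF

354.84


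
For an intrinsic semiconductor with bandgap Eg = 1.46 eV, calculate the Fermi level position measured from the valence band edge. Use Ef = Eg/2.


Step 1: For an intrinsic semiconductor, the Fermi level sits at midgap.
Step 2: Ef = Eg / 2 = 1.46 / 2 = 0.73 eV

0.73


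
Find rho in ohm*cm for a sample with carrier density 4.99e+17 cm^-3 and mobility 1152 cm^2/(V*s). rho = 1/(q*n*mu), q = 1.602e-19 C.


Step 1: sigma = q * n * mu = 1.602e-19 * 4.99e+17 * 1152 = 9.20906e+01 S/cm
Step 2: rho = 1 / sigma = 1 / 9.20906e+01 = 0.01086 ohm*cm

0.01086


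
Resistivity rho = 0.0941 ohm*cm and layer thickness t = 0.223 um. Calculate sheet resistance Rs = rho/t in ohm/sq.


Step 1: Convert thickness to cm: t = 0.223 um = 2.2300e-05 cm
Step 2: Rs = rho / t = 0.0941 / 2.2300e-05
Step 3: Rs = 4219.7 ohm/sq

4219.7


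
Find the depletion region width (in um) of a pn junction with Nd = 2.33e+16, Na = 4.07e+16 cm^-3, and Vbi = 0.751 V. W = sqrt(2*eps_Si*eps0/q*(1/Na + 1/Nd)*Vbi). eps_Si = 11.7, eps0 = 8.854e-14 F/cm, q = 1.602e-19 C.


Step 1: 1/Na + 1/Nd = 1/4.07e+16 + 1/2.33e+16 = 6.74885e-17
Step 2: 2*eps*eps0/q = 2*11.7*8.854e-14/1.602e-19 = 1.293281e+07
Step 3: W^2 = 1.293281e+07 * 6.74885e-17 * 0.751 = 6.55485e-10
Step 4: W = sqrt(6.55485e-10) = 2.560e-05 cm = 0.256 um

0.256


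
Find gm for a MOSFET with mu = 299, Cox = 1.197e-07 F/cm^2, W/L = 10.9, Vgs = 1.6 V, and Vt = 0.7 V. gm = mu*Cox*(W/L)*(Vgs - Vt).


Step 1: Vov = Vgs - Vt = 1.6 - 0.7 = 0.9 V
Step 2: gm = mu * Cox * (W/L) * Vov
Step 3: gm = 299 * 1.197e-07 * 10.9 * 0.9 = 3.51e-04 S

3.51e-04


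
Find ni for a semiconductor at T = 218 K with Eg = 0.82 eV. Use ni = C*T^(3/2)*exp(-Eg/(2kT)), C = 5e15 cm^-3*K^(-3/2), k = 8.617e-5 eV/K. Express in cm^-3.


Step 1: Compute kT = 8.617e-5 * 218 = 0.01878506 eV
Step 2: Exponent = -Eg/(2kT) = -0.82/(2*0.01878506) = -21.82586
Step 3: T^(3/2) = 218^1.5 = 3218.73
Step 4: ni = 5e15 * 3218.73 * exp(-21.82586) = 5.34e+09 cm^-3

5.34e+09


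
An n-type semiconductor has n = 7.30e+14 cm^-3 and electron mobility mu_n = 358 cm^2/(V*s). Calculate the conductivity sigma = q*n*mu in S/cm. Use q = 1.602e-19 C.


Step 1: sigma = q * n * mu
Step 2: sigma = 1.602e-19 * 7.30e+14 * 358
Step 3: sigma = 4.187e-02 S/cm

4.187e-02


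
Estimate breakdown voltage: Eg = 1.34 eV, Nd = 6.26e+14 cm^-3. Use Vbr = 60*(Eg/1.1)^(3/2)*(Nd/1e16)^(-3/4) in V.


Step 1: Eg/1.1 = 1.34/1.1 = 1.218182
Step 2: (Eg/1.1)^1.5 = 1.218182^1.5 = 1.344523
Step 3: (Nd/1e16)^(-0.75) = (0.0626)^(-0.75) = 7.990413
Step 4: Vbr = 60 * 1.344523 * 7.990413 = 644.6 V

644.6


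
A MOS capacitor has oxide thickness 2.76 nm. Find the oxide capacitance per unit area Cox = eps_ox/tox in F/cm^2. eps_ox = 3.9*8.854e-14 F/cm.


Step 1: eps_ox = 3.9 * 8.854e-14 = 3.45306e-13 F/cm
Step 2: tox in cm = 2.76 nm * 1e-7 = 2.7600e-07 cm
Step 3: Cox = 3.45306e-13 / 2.7600e-07 = 1.25e-06 F/cm^2

1.25e-06


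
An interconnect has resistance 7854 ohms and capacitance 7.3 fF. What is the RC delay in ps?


Step 1: tau = R * C
Step 2: tau = 7854 * 7.3 fF = 7854 * 7.3e-15 F
Step 3: tau = 5.73342e-11 s = 57.3342 ps

57.3342


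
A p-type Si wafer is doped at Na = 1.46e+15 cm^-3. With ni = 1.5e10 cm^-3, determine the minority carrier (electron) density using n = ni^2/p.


Step 1: Majority hole concentration p ≈ Na = 1.46e+15 cm^-3
Step 2: n = ni^2 / Na = (1.5e10)^2 / 1.46e+15
Step 3: n = 1.54e+05 cm^-3

1.54e+05


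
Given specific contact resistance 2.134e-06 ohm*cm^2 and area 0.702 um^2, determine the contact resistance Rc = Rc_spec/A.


Step 1: Convert area to cm^2: 0.702 um^2 = 7.0200e-09 cm^2
Step 2: Rc = Rc_spec / A = 2.134e-06 / 7.0200e-09
Step 3: Rc = 3.04e+02 ohms

3.04e+02


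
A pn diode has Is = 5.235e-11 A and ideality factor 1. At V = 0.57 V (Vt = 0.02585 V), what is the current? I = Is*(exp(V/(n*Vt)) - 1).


Step 1: V/(n*Vt) = 0.57/(1*0.02585) = 22.0503
Step 2: exp(22.0503) = 3.7698e+09
Step 3: I = 5.235e-11 * (3.7698e+09 - 1) = 1.97e-01 A

1.97e-01


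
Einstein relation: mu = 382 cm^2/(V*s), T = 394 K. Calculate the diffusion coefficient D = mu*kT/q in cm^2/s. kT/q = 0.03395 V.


Step 1: D = mu * (kT/q)
Step 2: D = 382 * 0.03395
Step 3: D = 12.97 cm^2/s

12.97


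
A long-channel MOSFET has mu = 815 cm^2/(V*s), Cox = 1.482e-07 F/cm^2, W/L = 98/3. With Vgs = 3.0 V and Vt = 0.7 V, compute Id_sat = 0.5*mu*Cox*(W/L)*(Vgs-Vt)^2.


Step 1: Overdrive voltage Vov = Vgs - Vt = 3.0 - 0.7 = 2.3 V
Step 2: W/L = 98/3 = 32.6667
Step 3: Id = 0.5 * 815 * 1.482e-07 * 32.6667 * 2.3^2
Step 4: Id = 1.04e-02 A

1.04e-02


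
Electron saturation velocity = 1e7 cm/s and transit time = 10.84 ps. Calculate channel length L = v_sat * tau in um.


Step 1: tau in seconds = 10.84 ps * 1e-12 = 1.0840e-11 s
Step 2: L = v_sat * tau = 1e7 * 1.0840e-11 = 1.0840e-04 cm
Step 3: L in um = 1.0840e-04 * 1e4 = 1.084 um

1.084


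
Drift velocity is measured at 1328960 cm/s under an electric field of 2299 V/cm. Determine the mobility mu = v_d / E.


Step 1: mu = v_d / E
Step 2: mu = 1328960 / 2299
Step 3: mu = 578.06 cm^2/(V*s)

578.06


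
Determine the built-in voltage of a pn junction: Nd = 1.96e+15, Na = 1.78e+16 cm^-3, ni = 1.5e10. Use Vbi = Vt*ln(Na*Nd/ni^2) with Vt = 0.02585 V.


Step 1: Compute Na*Nd/ni^2 = 1.78e+16 * 1.96e+15 / (1.5e10)^2 = 1.5506e+11
Step 2: ln(1.5506e+11) = 25.7671
Step 3: Vbi = 0.02585 * 25.7671 = 0.666 V

0.666


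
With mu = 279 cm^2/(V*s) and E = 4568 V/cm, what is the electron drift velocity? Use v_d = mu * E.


Step 1: v_d = mu * E
Step 2: v_d = 279 * 4568 = 1274472
Step 3: v_d = 1.27e+06 cm/s

1.27e+06


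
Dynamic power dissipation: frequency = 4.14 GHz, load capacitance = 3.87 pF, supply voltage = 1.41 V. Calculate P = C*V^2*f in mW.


Step 1: V^2 = 1.41^2 = 1.9881 V^2
Step 2: P = C*V^2*f = 3.87e-12 F * 1.9881 * 4.14e9 Hz
Step 3: P = 3.185294058e-02 W
Step 4: P = 31.853 mW

31.853


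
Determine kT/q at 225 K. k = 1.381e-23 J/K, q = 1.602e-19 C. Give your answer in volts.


Step 1: kT = 1.381e-23 * 225 = 3.10725e-21 J
Step 2: Vt = kT/q = 3.10725e-21 / 1.602e-19
Step 3: Vt = 0.0194 V

0.0194


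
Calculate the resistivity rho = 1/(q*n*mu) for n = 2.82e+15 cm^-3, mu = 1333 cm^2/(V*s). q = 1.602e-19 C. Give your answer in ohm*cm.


Step 1: sigma = q * n * mu = 1.602e-19 * 2.82e+15 * 1333 = 6.02201e-01 S/cm
Step 2: rho = 1 / sigma = 1 / 6.02201e-01 = 1.661 ohm*cm

1.661


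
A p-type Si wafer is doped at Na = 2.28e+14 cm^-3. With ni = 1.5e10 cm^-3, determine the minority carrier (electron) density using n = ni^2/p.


Step 1: Majority hole concentration p ≈ Na = 2.28e+14 cm^-3
Step 2: n = ni^2 / Na = (1.5e10)^2 / 2.28e+14
Step 3: n = 9.87e+05 cm^-3

9.87e+05


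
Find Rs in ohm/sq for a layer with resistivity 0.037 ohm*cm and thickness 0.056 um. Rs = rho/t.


Step 1: Convert thickness to cm: t = 0.056 um = 5.6000e-06 cm
Step 2: Rs = rho / t = 0.037 / 5.6000e-06
Step 3: Rs = 6607.1 ohm/sq

6607.1


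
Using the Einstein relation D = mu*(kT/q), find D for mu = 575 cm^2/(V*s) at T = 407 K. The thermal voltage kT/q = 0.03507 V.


Step 1: D = mu * (kT/q)
Step 2: D = 575 * 0.03507
Step 3: D = 20.17 cm^2/s

20.17


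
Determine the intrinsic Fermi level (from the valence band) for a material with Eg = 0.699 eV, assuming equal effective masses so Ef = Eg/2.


Step 1: For an intrinsic semiconductor, the Fermi level sits at midgap.
Step 2: Ef = Eg / 2 = 0.699 / 2 = 0.3495 eV

0.3495


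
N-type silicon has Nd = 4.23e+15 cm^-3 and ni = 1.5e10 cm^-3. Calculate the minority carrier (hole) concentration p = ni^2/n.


Step 1: Since Nd >> ni, n ≈ Nd = 4.23e+15 cm^-3
Step 2: p = ni^2 / n = (1.5e10)^2 / 4.23e+15
Step 3: p = 2.25e20 / 4.23e+15 = 5.32e+04 cm^-3

5.32e+04


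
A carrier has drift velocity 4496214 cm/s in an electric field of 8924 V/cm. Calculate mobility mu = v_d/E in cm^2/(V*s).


Step 1: mu = v_d / E
Step 2: mu = 4496214 / 8924
Step 3: mu = 503.83 cm^2/(V*s)

503.83


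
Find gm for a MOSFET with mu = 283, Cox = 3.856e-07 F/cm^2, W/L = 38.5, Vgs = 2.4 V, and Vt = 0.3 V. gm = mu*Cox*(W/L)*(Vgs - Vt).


Step 1: Vov = Vgs - Vt = 2.4 - 0.3 = 2.1 V
Step 2: gm = mu * Cox * (W/L) * Vov
Step 3: gm = 283 * 3.856e-07 * 38.5 * 2.1 = 8.82e-03 S

8.82e-03


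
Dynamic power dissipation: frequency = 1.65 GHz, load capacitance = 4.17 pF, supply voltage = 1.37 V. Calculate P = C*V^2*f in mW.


Step 1: V^2 = 1.37^2 = 1.8769 V^2
Step 2: P = C*V^2*f = 4.17e-12 F * 1.8769 * 1.65e9 Hz
Step 3: P = 1.291401045e-02 W
Step 4: P = 12.914 mW

12.914


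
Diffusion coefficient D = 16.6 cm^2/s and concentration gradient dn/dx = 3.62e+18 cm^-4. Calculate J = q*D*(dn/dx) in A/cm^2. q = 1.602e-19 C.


Step 1: J = q * D * (dn/dx)
Step 2: J = 1.602e-19 * 16.6 * 3.62e+18
Step 3: J = 9.63e+00 A/cm^2

9.63e+00


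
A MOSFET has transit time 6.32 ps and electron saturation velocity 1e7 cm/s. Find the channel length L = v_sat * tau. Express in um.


Step 1: tau in seconds = 6.32 ps * 1e-12 = 6.3200e-12 s
Step 2: L = v_sat * tau = 1e7 * 6.3200e-12 = 6.3200e-05 cm
Step 3: L in um = 6.3200e-05 * 1e4 = 0.632 um

0.632


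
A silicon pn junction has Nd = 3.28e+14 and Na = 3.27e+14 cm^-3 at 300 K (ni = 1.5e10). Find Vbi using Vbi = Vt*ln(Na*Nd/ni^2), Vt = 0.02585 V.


Step 1: Compute Na*Nd/ni^2 = 3.27e+14 * 3.28e+14 / (1.5e10)^2 = 4.7669e+08
Step 2: ln(4.7669e+08) = 19.9824
Step 3: Vbi = 0.02585 * 19.9824 = 0.517 V

0.517


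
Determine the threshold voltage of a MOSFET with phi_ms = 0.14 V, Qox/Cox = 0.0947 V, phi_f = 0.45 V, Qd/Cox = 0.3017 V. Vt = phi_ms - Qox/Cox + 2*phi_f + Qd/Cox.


Step 1: Vt = phi_ms - Qox/Cox + 2*phi_f + Qd/Cox
Step 2: Vt = 0.14 - 0.0947 + 2*0.45 + 0.3017
Step 3: Vt = 0.14 - 0.0947 + 0.9 + 0.3017
Step 4: Vt = 1.247 V

1.247


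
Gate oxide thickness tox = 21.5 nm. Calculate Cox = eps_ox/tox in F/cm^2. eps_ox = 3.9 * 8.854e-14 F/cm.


Step 1: eps_ox = 3.9 * 8.854e-14 = 3.45306e-13 F/cm
Step 2: tox in cm = 21.5 nm * 1e-7 = 2.1500e-06 cm
Step 3: Cox = 3.45306e-13 / 2.1500e-06 = 1.61e-07 F/cm^2

1.61e-07


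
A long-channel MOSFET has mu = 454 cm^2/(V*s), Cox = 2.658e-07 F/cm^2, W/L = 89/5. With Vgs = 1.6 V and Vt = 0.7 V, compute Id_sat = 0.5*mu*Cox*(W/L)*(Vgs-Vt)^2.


Step 1: Overdrive voltage Vov = Vgs - Vt = 1.6 - 0.7 = 0.9 V
Step 2: W/L = 89/5 = 17.8
Step 3: Id = 0.5 * 454 * 2.658e-07 * 17.8 * 0.9^2
Step 4: Id = 8.70e-04 A

8.70e-04


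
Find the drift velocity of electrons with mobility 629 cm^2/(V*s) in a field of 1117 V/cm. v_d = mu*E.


Step 1: v_d = mu * E
Step 2: v_d = 629 * 1117 = 702593
Step 3: v_d = 7.03e+05 cm/s

7.03e+05


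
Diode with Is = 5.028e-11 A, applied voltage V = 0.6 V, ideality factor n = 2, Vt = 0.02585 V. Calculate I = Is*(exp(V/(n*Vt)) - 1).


Step 1: V/(n*Vt) = 0.6/(2*0.02585) = 11.6054
Step 2: exp(11.6054) = 1.0969e+05
Step 3: I = 5.028e-11 * (1.0969e+05 - 1) = 5.52e-06 A

5.52e-06


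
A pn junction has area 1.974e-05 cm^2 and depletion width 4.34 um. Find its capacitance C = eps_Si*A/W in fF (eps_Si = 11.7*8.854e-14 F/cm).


Step 1: eps_Si = 11.7 * 8.854e-14 = 1.035918e-12 F/cm
Step 2: W in cm = 4.34 * 1e-4 = 4.34e-04 cm
Step 3: C = 1.035918e-12 * 1.974e-05 / 4.34e-04 = 4.711756e-14 F
Step 4: C = 47.12 fF

47.12


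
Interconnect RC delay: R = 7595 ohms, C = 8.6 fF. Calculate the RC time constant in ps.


Step 1: tau = R * C
Step 2: tau = 7595 * 8.6 fF = 7595 * 8.6e-15 F
Step 3: tau = 6.5317e-11 s = 65.317 ps

65.317


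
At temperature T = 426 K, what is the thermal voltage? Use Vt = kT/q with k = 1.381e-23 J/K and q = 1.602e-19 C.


Step 1: kT = 1.381e-23 * 426 = 5.88306e-21 J
Step 2: Vt = kT/q = 5.88306e-21 / 1.602e-19
Step 3: Vt = 0.03672 V

0.03672


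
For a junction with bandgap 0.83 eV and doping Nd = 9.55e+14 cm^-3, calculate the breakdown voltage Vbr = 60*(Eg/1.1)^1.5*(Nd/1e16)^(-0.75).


Step 1: Eg/1.1 = 0.83/1.1 = 0.754545
Step 2: (Eg/1.1)^1.5 = 0.754545^1.5 = 0.655432
Step 3: (Nd/1e16)^(-0.75) = (0.0955)^(-0.75) = 5.820998
Step 4: Vbr = 60 * 0.655432 * 5.820998 = 228.9 V

228.9


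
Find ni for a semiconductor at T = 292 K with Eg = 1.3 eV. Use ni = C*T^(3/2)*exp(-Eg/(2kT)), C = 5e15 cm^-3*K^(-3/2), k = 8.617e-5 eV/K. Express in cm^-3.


Step 1: Compute kT = 8.617e-5 * 292 = 0.02516164 eV
Step 2: Exponent = -Eg/(2kT) = -1.3/(2*0.02516164) = -25.83297
Step 3: T^(3/2) = 292^1.5 = 4989.70
Step 4: ni = 5e15 * 4989.70 * exp(-25.83297) = 1.51e+08 cm^-3

1.51e+08


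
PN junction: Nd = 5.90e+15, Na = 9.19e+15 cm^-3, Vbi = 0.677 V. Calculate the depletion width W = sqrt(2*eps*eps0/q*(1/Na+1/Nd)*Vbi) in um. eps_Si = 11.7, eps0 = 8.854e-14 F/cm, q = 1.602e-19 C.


Step 1: 1/Na + 1/Nd = 1/9.19e+15 + 1/5.90e+15 = 2.78305e-16
Step 2: 2*eps*eps0/q = 2*11.7*8.854e-14/1.602e-19 = 1.293281e+07
Step 3: W^2 = 1.293281e+07 * 2.78305e-16 * 0.677 = 2.43670e-09
Step 4: W = sqrt(2.43670e-09) = 4.936e-05 cm = 0.4936 um

0.4936


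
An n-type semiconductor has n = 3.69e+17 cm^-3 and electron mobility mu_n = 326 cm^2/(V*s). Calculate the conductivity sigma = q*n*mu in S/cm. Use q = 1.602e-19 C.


Step 1: sigma = q * n * mu
Step 2: sigma = 1.602e-19 * 3.69e+17 * 326
Step 3: sigma = 1.927e+01 S/cm

1.927e+01


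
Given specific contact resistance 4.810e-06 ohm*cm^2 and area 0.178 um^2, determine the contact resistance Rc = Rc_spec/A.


Step 1: Convert area to cm^2: 0.178 um^2 = 1.7800e-09 cm^2
Step 2: Rc = Rc_spec / A = 4.810e-06 / 1.7800e-09
Step 3: Rc = 2.70e+03 ohms

2.70e+03


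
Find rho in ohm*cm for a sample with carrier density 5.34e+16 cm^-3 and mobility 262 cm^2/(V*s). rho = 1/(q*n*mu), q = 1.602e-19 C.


Step 1: sigma = q * n * mu = 1.602e-19 * 5.34e+16 * 262 = 2.24133e+00 S/cm
Step 2: rho = 1 / sigma = 1 / 2.24133e+00 = 0.4462 ohm*cm

0.4462


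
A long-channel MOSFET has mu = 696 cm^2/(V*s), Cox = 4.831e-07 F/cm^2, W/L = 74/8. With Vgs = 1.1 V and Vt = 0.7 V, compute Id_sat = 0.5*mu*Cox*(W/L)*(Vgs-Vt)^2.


Step 1: Overdrive voltage Vov = Vgs - Vt = 1.1 - 0.7 = 0.4 V
Step 2: W/L = 74/8 = 9.25
Step 3: Id = 0.5 * 696 * 4.831e-07 * 9.25 * 0.4^2
Step 4: Id = 2.49e-04 A

2.49e-04


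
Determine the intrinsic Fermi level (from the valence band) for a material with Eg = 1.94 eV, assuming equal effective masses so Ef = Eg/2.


Step 1: For an intrinsic semiconductor, the Fermi level sits at midgap.
Step 2: Ef = Eg / 2 = 1.94 / 2 = 0.97 eV

0.97


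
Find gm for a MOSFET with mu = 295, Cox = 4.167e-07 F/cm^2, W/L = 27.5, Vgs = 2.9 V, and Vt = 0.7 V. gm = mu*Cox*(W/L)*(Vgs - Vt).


Step 1: Vov = Vgs - Vt = 2.9 - 0.7 = 2.2 V
Step 2: gm = mu * Cox * (W/L) * Vov
Step 3: gm = 295 * 4.167e-07 * 27.5 * 2.2 = 7.44e-03 S

7.44e-03


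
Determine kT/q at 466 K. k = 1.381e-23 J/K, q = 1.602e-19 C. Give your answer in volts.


Step 1: kT = 1.381e-23 * 466 = 6.43546e-21 J
Step 2: Vt = kT/q = 6.43546e-21 / 1.602e-19
Step 3: Vt = 0.04017 V

0.04017


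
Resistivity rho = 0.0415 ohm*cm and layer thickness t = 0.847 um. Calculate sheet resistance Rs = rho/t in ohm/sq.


Step 1: Convert thickness to cm: t = 0.847 um = 8.4700e-05 cm
Step 2: Rs = rho / t = 0.0415 / 8.4700e-05
Step 3: Rs = 490.0 ohm/sq

490.0


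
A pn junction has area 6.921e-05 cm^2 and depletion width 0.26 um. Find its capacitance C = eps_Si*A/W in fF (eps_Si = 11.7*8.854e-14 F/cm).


Step 1: eps_Si = 11.7 * 8.854e-14 = 1.035918e-12 F/cm
Step 2: W in cm = 0.26 * 1e-4 = 2.60e-05 cm
Step 3: C = 1.035918e-12 * 6.921e-05 / 2.60e-05 = 2.757534e-12 F
Step 4: C = 2757.53 fF

2757.53


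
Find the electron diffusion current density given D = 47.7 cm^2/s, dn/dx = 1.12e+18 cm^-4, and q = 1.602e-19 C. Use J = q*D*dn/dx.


Step 1: J = q * D * (dn/dx)
Step 2: J = 1.602e-19 * 47.7 * 1.12e+18
Step 3: J = 8.56e+00 A/cm^2

8.56e+00


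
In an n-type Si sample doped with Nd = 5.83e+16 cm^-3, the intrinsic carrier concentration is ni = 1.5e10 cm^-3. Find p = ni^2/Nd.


Step 1: Since Nd >> ni, n ≈ Nd = 5.83e+16 cm^-3
Step 2: p = ni^2 / n = (1.5e10)^2 / 5.83e+16
Step 3: p = 2.25e20 / 5.83e+16 = 3.86e+03 cm^-3

3.86e+03


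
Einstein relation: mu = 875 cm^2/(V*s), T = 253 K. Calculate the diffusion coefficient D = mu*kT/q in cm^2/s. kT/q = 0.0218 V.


Step 1: D = mu * (kT/q)
Step 2: D = 875 * 0.0218
Step 3: D = 19.08 cm^2/s

19.08


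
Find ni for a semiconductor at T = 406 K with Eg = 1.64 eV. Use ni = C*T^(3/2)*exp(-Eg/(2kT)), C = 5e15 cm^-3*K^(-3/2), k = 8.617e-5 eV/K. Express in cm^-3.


Step 1: Compute kT = 8.617e-5 * 406 = 0.03498502 eV
Step 2: Exponent = -Eg/(2kT) = -1.64/(2*0.03498502) = -23.43860
Step 3: T^(3/2) = 406^1.5 = 8180.67
Step 4: ni = 5e15 * 8180.67 * exp(-23.43860) = 2.71e+09 cm^-3

2.71e+09


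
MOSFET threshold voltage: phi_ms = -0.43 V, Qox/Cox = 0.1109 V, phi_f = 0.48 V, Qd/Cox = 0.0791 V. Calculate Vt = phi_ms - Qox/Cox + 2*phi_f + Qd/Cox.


Step 1: Vt = phi_ms - Qox/Cox + 2*phi_f + Qd/Cox
Step 2: Vt = -0.43 - 0.1109 + 2*0.48 + 0.0791
Step 3: Vt = -0.43 - 0.1109 + 0.96 + 0.0791
Step 4: Vt = 0.4982 V

0.4982


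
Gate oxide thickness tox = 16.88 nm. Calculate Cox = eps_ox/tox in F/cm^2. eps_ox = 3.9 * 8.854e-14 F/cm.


Step 1: eps_ox = 3.9 * 8.854e-14 = 3.45306e-13 F/cm
Step 2: tox in cm = 16.88 nm * 1e-7 = 1.6880e-06 cm
Step 3: Cox = 3.45306e-13 / 1.6880e-06 = 2.05e-07 F/cm^2

2.05e-07


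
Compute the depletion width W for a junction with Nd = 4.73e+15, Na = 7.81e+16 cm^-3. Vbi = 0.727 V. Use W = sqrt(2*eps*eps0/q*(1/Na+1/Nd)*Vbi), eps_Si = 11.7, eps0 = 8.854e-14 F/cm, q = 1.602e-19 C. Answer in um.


Step 1: 1/Na + 1/Nd = 1/7.81e+16 + 1/4.73e+15 = 2.24221e-16
Step 2: 2*eps*eps0/q = 2*11.7*8.854e-14/1.602e-19 = 1.293281e+07
Step 3: W^2 = 1.293281e+07 * 2.24221e-16 * 0.727 = 2.10816e-09
Step 4: W = sqrt(2.10816e-09) = 4.591e-05 cm = 0.4591 um

0.4591


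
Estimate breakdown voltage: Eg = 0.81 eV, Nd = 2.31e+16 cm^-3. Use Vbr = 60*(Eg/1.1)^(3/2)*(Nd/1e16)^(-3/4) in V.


Step 1: Eg/1.1 = 0.81/1.1 = 0.736364
Step 2: (Eg/1.1)^1.5 = 0.736364^1.5 = 0.631886
Step 3: (Nd/1e16)^(-0.75) = (2.31)^(-0.75) = 0.533692
Step 4: Vbr = 60 * 0.631886 * 0.533692 = 20.2 V

20.2


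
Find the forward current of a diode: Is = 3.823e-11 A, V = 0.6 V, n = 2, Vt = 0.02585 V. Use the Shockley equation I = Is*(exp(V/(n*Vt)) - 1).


Step 1: V/(n*Vt) = 0.6/(2*0.02585) = 11.6054
Step 2: exp(11.6054) = 1.0969e+05
Step 3: I = 3.823e-11 * (1.0969e+05 - 1) = 4.19e-06 A

4.19e-06


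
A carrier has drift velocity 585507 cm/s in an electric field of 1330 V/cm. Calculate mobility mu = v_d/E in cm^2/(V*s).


Step 1: mu = v_d / E
Step 2: mu = 585507 / 1330
Step 3: mu = 440.23 cm^2/(V*s)

440.23


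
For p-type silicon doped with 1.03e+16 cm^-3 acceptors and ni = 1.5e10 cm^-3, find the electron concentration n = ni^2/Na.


Step 1: Majority hole concentration p ≈ Na = 1.03e+16 cm^-3
Step 2: n = ni^2 / Na = (1.5e10)^2 / 1.03e+16
Step 3: n = 2.18e+04 cm^-3

2.18e+04


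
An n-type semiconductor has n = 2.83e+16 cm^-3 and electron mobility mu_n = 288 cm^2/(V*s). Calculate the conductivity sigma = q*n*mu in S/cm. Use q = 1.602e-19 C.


Step 1: sigma = q * n * mu
Step 2: sigma = 1.602e-19 * 2.83e+16 * 288
Step 3: sigma = 1.306e+00 S/cm

1.306e+00


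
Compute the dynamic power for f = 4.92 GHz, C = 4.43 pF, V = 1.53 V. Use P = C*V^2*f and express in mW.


Step 1: V^2 = 1.53^2 = 2.3409 V^2
Step 2: P = C*V^2*f = 4.43e-12 F * 2.3409 * 4.92e9 Hz
Step 3: P = 5.102132004e-02 W
Step 4: P = 51.021 mW

51.021


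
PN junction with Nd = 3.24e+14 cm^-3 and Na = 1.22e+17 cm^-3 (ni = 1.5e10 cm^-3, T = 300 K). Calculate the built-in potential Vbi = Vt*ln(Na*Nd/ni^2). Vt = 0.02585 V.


Step 1: Compute Na*Nd/ni^2 = 1.22e+17 * 3.24e+14 / (1.5e10)^2 = 1.7568e+11
Step 2: ln(1.7568e+11) = 25.8919
Step 3: Vbi = 0.02585 * 25.8919 = 0.669 V

0.669


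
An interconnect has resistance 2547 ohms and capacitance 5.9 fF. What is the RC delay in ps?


Step 1: tau = R * C
Step 2: tau = 2547 * 5.9 fF = 2547 * 5.9e-15 F
Step 3: tau = 1.50273e-11 s = 15.0273 ps

15.0273


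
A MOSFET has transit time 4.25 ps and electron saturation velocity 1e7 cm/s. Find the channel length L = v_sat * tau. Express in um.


Step 1: tau in seconds = 4.25 ps * 1e-12 = 4.2500e-12 s
Step 2: L = v_sat * tau = 1e7 * 4.2500e-12 = 4.2500e-05 cm
Step 3: L in um = 4.2500e-05 * 1e4 = 0.425 um

0.425


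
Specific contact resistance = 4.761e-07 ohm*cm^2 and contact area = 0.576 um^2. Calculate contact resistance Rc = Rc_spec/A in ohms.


Step 1: Convert area to cm^2: 0.576 um^2 = 5.7600e-09 cm^2
Step 2: Rc = Rc_spec / A = 4.761e-07 / 5.7600e-09
Step 3: Rc = 8.27e+01 ohms

8.27e+01


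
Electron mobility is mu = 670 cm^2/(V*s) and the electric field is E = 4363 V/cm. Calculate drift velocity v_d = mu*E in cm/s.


Step 1: v_d = mu * E
Step 2: v_d = 670 * 4363 = 2923210
Step 3: v_d = 2.92e+06 cm/s

2.92e+06


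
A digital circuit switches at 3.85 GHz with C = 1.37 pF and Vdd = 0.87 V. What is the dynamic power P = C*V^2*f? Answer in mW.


Step 1: V^2 = 0.87^2 = 0.7569 V^2
Step 2: P = C*V^2*f = 1.37e-12 F * 0.7569 * 3.85e9 Hz
Step 3: P = 3.99226905e-03 W
Step 4: P = 3.992 mW

3.992


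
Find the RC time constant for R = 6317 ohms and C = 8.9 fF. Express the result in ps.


Step 1: tau = R * C
Step 2: tau = 6317 * 8.9 fF = 6317 * 8.9e-15 F
Step 3: tau = 5.62213e-11 s = 56.2213 ps

56.2213


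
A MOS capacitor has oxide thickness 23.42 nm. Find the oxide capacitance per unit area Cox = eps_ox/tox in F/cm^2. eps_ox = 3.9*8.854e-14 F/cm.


Step 1: eps_ox = 3.9 * 8.854e-14 = 3.45306e-13 F/cm
Step 2: tox in cm = 23.42 nm * 1e-7 = 2.3420e-06 cm
Step 3: Cox = 3.45306e-13 / 2.3420e-06 = 1.47e-07 F/cm^2

1.47e-07


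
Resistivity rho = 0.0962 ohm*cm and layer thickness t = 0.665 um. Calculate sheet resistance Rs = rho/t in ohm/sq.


Step 1: Convert thickness to cm: t = 0.665 um = 6.6500e-05 cm
Step 2: Rs = rho / t = 0.0962 / 6.6500e-05
Step 3: Rs = 1446.6 ohm/sq

1446.6


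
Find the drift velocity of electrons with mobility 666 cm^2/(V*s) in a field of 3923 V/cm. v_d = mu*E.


Step 1: v_d = mu * E
Step 2: v_d = 666 * 3923 = 2612718
Step 3: v_d = 2.61e+06 cm/s

2.61e+06


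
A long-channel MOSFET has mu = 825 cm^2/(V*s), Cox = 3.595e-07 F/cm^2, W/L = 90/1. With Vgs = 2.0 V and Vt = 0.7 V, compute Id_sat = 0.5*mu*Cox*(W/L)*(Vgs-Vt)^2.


Step 1: Overdrive voltage Vov = Vgs - Vt = 2.0 - 0.7 = 1.3 V
Step 2: W/L = 90/1 = 90
Step 3: Id = 0.5 * 825 * 3.595e-07 * 90 * 1.3^2
Step 4: Id = 2.26e-02 A

2.26e-02


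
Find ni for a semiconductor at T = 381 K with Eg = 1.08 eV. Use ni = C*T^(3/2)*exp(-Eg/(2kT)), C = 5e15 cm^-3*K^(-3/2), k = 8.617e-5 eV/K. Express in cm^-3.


Step 1: Compute kT = 8.617e-5 * 381 = 0.03283077 eV
Step 2: Exponent = -Eg/(2kT) = -1.08/(2*0.03283077) = -16.44798
Step 3: T^(3/2) = 381^1.5 = 7436.82
Step 4: ni = 5e15 * 7436.82 * exp(-16.44798) = 2.67e+12 cm^-3

2.67e+12


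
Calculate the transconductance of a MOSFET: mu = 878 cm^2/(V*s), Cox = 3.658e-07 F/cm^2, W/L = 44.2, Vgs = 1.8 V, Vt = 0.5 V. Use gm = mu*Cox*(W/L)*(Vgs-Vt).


Step 1: Vov = Vgs - Vt = 1.8 - 0.5 = 1.3 V
Step 2: gm = mu * Cox * (W/L) * Vov
Step 3: gm = 878 * 3.658e-07 * 44.2 * 1.3 = 1.85e-02 S

1.85e-02


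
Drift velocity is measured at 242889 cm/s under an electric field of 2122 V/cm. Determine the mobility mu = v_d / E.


Step 1: mu = v_d / E
Step 2: mu = 242889 / 2122
Step 3: mu = 114.46 cm^2/(V*s)

114.46


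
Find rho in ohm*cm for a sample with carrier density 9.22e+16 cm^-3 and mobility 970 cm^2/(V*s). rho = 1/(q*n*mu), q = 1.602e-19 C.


Step 1: sigma = q * n * mu = 1.602e-19 * 9.22e+16 * 970 = 1.43273e+01 S/cm
Step 2: rho = 1 / sigma = 1 / 1.43273e+01 = 0.0698 ohm*cm

0.0698


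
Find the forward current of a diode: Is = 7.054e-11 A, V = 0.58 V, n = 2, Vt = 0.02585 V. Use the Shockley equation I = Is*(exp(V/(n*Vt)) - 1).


Step 1: V/(n*Vt) = 0.58/(2*0.02585) = 11.2186
Step 2: exp(11.2186) = 7.4503e+04
Step 3: I = 7.054e-11 * (7.4503e+04 - 1) = 5.26e-06 A

5.26e-06
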